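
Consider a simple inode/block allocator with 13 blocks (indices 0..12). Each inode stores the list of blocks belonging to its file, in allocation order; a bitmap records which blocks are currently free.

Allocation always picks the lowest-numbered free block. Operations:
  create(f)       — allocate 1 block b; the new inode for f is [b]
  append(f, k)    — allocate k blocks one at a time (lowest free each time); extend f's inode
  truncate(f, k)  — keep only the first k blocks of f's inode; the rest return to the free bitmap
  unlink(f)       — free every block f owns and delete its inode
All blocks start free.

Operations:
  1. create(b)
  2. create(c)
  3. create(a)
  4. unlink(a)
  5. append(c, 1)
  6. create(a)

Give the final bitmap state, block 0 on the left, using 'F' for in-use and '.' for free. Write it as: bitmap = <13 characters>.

[1] create(b) — b=0 (map F............)
[2] create(c) — b=0 c=1 (map FF...........)
[3] create(a) — a=2 b=0 c=1 (map FFF..........)
[4] unlink(a) — b=0 c=1 (map FF...........)
[5] append(c, 1) — b=0 c=1,2 (map FFF..........)
[6] create(a) — a=3 b=0 c=1,2 (map FFFF.........)

bitmap = FFFF.........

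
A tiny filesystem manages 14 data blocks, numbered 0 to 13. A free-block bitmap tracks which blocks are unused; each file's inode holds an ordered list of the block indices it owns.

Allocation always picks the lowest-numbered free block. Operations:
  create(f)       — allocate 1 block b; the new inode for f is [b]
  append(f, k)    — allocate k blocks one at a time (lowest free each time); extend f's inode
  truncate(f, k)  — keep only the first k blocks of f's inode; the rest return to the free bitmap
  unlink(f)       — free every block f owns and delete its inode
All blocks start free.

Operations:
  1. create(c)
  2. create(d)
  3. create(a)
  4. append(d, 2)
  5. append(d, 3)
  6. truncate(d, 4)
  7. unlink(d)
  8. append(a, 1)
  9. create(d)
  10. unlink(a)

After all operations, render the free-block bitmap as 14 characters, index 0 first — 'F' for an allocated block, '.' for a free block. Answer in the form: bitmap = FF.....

bitmap = F..F..........

after create(c) → c:[0]  free=[F.............]
after create(d) → c:[0], d:[1]  free=[FF............]
after create(a) → a:[2], c:[0], d:[1]  free=[FFF...........]
after append(d, 2) → a:[2], c:[0], d:[1, 3, 4]  free=[FFFFF.........]
after append(d, 3) → a:[2], c:[0], d:[1, 3, 4, 5, 6, 7]  free=[FFFFFFFF......]
after truncate(d, 4) → a:[2], c:[0], d:[1, 3, 4, 5]  free=[FFFFFF........]
after unlink(d) → a:[2], c:[0]  free=[F.F...........]
after append(a, 1) → a:[2, 1], c:[0]  free=[FFF...........]
after create(d) → a:[2, 1], c:[0], d:[3]  free=[FFFF..........]
after unlink(a) → c:[0], d:[3]  free=[F..F..........]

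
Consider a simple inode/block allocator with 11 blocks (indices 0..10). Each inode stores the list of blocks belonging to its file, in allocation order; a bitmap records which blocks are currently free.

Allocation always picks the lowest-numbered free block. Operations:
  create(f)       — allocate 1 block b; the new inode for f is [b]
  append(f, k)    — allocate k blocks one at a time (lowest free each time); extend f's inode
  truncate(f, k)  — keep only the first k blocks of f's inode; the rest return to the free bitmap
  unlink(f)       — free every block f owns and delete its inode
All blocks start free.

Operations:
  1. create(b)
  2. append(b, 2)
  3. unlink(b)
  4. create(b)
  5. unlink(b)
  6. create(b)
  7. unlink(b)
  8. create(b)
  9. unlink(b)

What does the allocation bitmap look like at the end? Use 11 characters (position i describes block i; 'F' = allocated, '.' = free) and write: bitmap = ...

  1. create(b)  ⇒  F..........  {b→[0]}
  2. append(b, 2)  ⇒  FFF........  {b→[0, 1, 2]}
  3. unlink(b)  ⇒  ...........  {}
  4. create(b)  ⇒  F..........  {b→[0]}
  5. unlink(b)  ⇒  ...........  {}
  6. create(b)  ⇒  F..........  {b→[0]}
  7. unlink(b)  ⇒  ...........  {}
  8. create(b)  ⇒  F..........  {b→[0]}
  9. unlink(b)  ⇒  ...........  {}

bitmap = ...........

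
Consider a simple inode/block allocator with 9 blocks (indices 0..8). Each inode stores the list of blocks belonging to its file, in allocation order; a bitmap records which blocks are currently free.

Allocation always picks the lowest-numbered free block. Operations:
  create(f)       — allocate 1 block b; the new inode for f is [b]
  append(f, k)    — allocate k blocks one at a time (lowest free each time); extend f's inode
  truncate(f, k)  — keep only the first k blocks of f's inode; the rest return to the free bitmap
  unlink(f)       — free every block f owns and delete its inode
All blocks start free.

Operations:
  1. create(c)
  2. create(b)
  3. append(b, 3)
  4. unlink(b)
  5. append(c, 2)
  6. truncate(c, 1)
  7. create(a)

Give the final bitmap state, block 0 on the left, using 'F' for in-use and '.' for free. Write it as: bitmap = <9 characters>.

create(c): bitmap=F........ | c=[0]
create(b): bitmap=FF....... | b=[1] c=[0]
append(b, 3): bitmap=FFFFF.... | b=[1, 2, 3, 4] c=[0]
unlink(b): bitmap=F........ | c=[0]
append(c, 2): bitmap=FFF...... | c=[0, 1, 2]
truncate(c, 1): bitmap=F........ | c=[0]
create(a): bitmap=FF....... | a=[1] c=[0]

bitmap = FF.......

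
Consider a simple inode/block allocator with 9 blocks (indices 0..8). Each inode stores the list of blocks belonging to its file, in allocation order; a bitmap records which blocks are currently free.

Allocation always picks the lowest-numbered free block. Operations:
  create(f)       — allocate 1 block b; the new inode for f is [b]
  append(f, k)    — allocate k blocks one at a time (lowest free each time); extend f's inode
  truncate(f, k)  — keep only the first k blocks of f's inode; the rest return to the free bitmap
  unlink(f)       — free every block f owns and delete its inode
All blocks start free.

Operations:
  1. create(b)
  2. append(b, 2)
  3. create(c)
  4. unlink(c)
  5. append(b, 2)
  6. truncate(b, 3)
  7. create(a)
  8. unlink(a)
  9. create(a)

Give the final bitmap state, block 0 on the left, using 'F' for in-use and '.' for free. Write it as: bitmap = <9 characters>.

  1. create(b)  ⇒  F........  {b→[0]}
  2. append(b, 2)  ⇒  FFF......  {b→[0, 1, 2]}
  3. create(c)  ⇒  FFFF.....  {b→[0, 1, 2]; c→[3]}
  4. unlink(c)  ⇒  FFF......  {b→[0, 1, 2]}
  5. append(b, 2)  ⇒  FFFFF....  {b→[0, 1, 2, 3, 4]}
  6. truncate(b, 3)  ⇒  FFF......  {b→[0, 1, 2]}
  7. create(a)  ⇒  FFFF.....  {a→[3]; b→[0, 1, 2]}
  8. unlink(a)  ⇒  FFF......  {b→[0, 1, 2]}
  9. create(a)  ⇒  FFFF.....  {a→[3]; b→[0, 1, 2]}

bitmap = FFFF.....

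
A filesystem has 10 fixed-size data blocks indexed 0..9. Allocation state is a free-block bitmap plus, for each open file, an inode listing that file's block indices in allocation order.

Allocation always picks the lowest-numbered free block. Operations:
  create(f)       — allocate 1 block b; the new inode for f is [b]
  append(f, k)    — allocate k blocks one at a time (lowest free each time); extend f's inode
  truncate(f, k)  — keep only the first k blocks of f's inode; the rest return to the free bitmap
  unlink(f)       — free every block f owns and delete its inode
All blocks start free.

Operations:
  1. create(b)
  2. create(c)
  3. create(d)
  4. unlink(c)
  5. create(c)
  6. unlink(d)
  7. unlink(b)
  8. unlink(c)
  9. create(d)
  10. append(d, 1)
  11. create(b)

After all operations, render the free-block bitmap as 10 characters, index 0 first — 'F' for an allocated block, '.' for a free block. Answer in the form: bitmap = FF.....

bitmap = FFF.......

after create(b) → b:[0]  free=[F.........]
after create(c) → b:[0], c:[1]  free=[FF........]
after create(d) → b:[0], c:[1], d:[2]  free=[FFF.......]
after unlink(c) → b:[0], d:[2]  free=[F.F.......]
after create(c) → b:[0], c:[1], d:[2]  free=[FFF.......]
after unlink(d) → b:[0], c:[1]  free=[FF........]
after unlink(b) → c:[1]  free=[.F........]
after unlink(c) →   free=[..........]
after create(d) → d:[0]  free=[F.........]
after append(d, 1) → d:[0, 1]  free=[FF........]
after create(b) → b:[2], d:[0, 1]  free=[FFF.......]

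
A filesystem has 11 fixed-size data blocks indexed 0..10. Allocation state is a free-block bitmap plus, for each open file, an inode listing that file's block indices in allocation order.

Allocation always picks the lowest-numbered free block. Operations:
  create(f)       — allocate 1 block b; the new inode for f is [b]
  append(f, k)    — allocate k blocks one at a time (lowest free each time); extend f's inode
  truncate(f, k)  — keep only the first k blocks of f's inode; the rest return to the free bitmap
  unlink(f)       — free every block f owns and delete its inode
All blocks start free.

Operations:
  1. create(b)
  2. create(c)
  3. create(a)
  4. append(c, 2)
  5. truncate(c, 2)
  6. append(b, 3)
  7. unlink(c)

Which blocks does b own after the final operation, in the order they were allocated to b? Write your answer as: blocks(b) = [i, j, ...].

  1. create(b)  ⇒  F..........  {b→[0]}
  2. create(c)  ⇒  FF.........  {b→[0]; c→[1]}
  3. create(a)  ⇒  FFF........  {a→[2]; b→[0]; c→[1]}
  4. append(c, 2)  ⇒  FFFFF......  {a→[2]; b→[0]; c→[1, 3, 4]}
  5. truncate(c, 2)  ⇒  FFFF.......  {a→[2]; b→[0]; c→[1, 3]}
  6. append(b, 3)  ⇒  FFFFFFF....  {a→[2]; b→[0, 4, 5, 6]; c→[1, 3]}
  7. unlink(c)  ⇒  F.F.FFF....  {a→[2]; b→[0, 4, 5, 6]}

blocks(b) = [0, 4, 5, 6]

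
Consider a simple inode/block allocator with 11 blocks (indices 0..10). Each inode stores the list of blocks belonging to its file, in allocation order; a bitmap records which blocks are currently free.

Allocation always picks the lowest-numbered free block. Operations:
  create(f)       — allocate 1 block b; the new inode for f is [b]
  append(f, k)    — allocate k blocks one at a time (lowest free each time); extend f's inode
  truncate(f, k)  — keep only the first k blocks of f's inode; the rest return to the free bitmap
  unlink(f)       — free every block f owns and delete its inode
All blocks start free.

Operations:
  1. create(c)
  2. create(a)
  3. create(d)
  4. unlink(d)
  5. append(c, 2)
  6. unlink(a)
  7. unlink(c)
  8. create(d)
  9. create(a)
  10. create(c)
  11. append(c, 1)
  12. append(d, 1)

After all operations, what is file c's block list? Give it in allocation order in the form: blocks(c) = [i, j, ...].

create(c): bitmap=F.......... | c=[0]
create(a): bitmap=FF......... | a=[1] c=[0]
create(d): bitmap=FFF........ | a=[1] c=[0] d=[2]
unlink(d): bitmap=FF......... | a=[1] c=[0]
append(c, 2): bitmap=FFFF....... | a=[1] c=[0, 2, 3]
unlink(a): bitmap=F.FF....... | c=[0, 2, 3]
unlink(c): bitmap=........... | 
create(d): bitmap=F.......... | d=[0]
create(a): bitmap=FF......... | a=[1] d=[0]
create(c): bitmap=FFF........ | a=[1] c=[2] d=[0]
append(c, 1): bitmap=FFFF....... | a=[1] c=[2, 3] d=[0]
append(d, 1): bitmap=FFFFF...... | a=[1] c=[2, 3] d=[0, 4]

blocks(c) = [2, 3]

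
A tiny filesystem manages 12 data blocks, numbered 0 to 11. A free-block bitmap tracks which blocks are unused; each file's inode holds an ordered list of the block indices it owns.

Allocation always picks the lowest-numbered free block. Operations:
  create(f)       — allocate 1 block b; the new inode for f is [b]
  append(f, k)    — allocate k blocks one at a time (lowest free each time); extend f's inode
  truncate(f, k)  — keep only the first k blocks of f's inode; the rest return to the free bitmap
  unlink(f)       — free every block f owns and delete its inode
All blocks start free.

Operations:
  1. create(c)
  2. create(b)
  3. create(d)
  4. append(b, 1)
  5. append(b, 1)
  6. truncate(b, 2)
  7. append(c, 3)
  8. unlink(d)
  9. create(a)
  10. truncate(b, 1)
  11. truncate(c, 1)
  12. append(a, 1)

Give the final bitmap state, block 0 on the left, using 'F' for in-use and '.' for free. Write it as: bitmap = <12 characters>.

bitmap = FFFF........

[1] create(c) — c=0 (map F...........)
[2] create(b) — b=1 c=0 (map FF..........)
[3] create(d) — b=1 c=0 d=2 (map FFF.........)
[4] append(b, 1) — b=1,3 c=0 d=2 (map FFFF........)
[5] append(b, 1) — b=1,3,4 c=0 d=2 (map FFFFF.......)
[6] truncate(b, 2) — b=1,3 c=0 d=2 (map FFFF........)
[7] append(c, 3) — b=1,3 c=0,4,5,6 d=2 (map FFFFFFF.....)
[8] unlink(d) — b=1,3 c=0,4,5,6 (map FF.FFFF.....)
[9] create(a) — a=2 b=1,3 c=0,4,5,6 (map FFFFFFF.....)
[10] truncate(b, 1) — a=2 b=1 c=0,4,5,6 (map FFF.FFF.....)
[11] truncate(c, 1) — a=2 b=1 c=0 (map FFF.........)
[12] append(a, 1) — a=2,3 b=1 c=0 (map FFFF........)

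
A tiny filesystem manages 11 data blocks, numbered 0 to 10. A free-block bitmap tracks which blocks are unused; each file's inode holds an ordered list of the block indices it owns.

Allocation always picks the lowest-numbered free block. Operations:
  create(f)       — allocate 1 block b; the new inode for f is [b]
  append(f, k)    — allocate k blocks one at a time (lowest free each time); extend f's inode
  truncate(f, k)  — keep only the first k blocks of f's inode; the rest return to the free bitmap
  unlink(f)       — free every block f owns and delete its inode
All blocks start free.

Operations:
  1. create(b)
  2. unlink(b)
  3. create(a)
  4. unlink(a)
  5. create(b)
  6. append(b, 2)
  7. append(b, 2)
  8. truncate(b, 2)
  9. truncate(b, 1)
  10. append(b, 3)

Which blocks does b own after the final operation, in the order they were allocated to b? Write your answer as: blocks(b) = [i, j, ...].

blocks(b) = [0, 1, 2, 3]

[1] create(b) — b=0 (map F..........)
[2] unlink(b) —  (map ...........)
[3] create(a) — a=0 (map F..........)
[4] unlink(a) —  (map ...........)
[5] create(b) — b=0 (map F..........)
[6] append(b, 2) — b=0,1,2 (map FFF........)
[7] append(b, 2) — b=0,1,2,3,4 (map FFFFF......)
[8] truncate(b, 2) — b=0,1 (map FF.........)
[9] truncate(b, 1) — b=0 (map F..........)
[10] append(b, 3) — b=0,1,2,3 (map FFFF.......)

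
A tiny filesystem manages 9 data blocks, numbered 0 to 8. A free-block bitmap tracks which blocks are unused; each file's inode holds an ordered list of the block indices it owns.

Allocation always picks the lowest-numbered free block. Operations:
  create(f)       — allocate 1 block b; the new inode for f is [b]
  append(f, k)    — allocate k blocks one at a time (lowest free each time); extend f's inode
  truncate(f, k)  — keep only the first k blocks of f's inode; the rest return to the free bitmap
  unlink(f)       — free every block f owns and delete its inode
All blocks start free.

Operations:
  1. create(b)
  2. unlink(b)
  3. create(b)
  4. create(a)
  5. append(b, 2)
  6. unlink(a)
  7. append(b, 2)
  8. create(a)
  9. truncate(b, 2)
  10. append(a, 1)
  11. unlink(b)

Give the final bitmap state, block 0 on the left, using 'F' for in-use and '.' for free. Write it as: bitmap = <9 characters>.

bitmap = .F...F...

[1] create(b) — b=0 (map F........)
[2] unlink(b) —  (map .........)
[3] create(b) — b=0 (map F........)
[4] create(a) — a=1 b=0 (map FF.......)
[5] append(b, 2) — a=1 b=0,2,3 (map FFFF.....)
[6] unlink(a) — b=0,2,3 (map F.FF.....)
[7] append(b, 2) — b=0,2,3,1,4 (map FFFFF....)
[8] create(a) — a=5 b=0,2,3,1,4 (map FFFFFF...)
[9] truncate(b, 2) — a=5 b=0,2 (map F.F..F...)
[10] append(a, 1) — a=5,1 b=0,2 (map FFF..F...)
[11] unlink(b) — a=5,1 (map .F...F...)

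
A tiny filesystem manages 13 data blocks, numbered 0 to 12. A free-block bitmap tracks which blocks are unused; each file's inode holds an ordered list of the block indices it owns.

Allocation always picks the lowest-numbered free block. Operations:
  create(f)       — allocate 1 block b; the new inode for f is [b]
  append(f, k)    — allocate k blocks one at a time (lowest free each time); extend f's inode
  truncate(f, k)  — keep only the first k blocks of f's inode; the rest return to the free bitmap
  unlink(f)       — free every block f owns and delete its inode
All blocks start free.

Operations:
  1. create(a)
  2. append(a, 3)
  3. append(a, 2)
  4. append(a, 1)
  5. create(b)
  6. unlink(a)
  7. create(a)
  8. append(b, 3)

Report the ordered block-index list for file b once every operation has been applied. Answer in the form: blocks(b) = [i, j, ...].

create(a): bitmap=F............ | a=[0]
append(a, 3): bitmap=FFFF......... | a=[0, 1, 2, 3]
append(a, 2): bitmap=FFFFFF....... | a=[0, 1, 2, 3, 4, 5]
append(a, 1): bitmap=FFFFFFF...... | a=[0, 1, 2, 3, 4, 5, 6]
create(b): bitmap=FFFFFFFF..... | a=[0, 1, 2, 3, 4, 5, 6] b=[7]
unlink(a): bitmap=.......F..... | b=[7]
create(a): bitmap=F......F..... | a=[0] b=[7]
append(b, 3): bitmap=FFFF...F..... | a=[0] b=[7, 1, 2, 3]

blocks(b) = [7, 1, 2, 3]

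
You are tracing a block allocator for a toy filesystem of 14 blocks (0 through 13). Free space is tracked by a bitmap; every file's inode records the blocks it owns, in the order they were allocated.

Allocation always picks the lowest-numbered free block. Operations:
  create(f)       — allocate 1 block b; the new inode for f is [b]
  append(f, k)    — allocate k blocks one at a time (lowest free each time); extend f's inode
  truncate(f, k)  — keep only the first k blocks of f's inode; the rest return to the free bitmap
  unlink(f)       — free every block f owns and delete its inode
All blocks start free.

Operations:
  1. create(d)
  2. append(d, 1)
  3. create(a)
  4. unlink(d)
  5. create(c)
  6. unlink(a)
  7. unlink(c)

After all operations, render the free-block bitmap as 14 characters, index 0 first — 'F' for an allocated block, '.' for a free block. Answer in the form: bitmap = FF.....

[1] create(d) — d=0 (map F.............)
[2] append(d, 1) — d=0,1 (map FF............)
[3] create(a) — a=2 d=0,1 (map FFF...........)
[4] unlink(d) — a=2 (map ..F...........)
[5] create(c) — a=2 c=0 (map F.F...........)
[6] unlink(a) — c=0 (map F.............)
[7] unlink(c) —  (map ..............)

bitmap = ..............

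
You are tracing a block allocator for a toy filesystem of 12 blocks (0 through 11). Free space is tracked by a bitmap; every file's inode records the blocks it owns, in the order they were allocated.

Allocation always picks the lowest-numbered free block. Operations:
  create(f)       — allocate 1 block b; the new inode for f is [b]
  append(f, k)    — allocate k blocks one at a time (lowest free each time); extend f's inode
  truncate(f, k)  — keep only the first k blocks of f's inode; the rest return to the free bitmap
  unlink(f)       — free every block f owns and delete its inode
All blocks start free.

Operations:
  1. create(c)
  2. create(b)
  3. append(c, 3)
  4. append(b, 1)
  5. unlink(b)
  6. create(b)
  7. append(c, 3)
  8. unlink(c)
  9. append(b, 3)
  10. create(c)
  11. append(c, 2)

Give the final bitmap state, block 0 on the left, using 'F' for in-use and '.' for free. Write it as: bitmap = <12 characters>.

after create(c) → c:[0]  free=[F...........]
after create(b) → b:[1], c:[0]  free=[FF..........]
after append(c, 3) → b:[1], c:[0, 2, 3, 4]  free=[FFFFF.......]
after append(b, 1) → b:[1, 5], c:[0, 2, 3, 4]  free=[FFFFFF......]
after unlink(b) → c:[0, 2, 3, 4]  free=[F.FFF.......]
after create(b) → b:[1], c:[0, 2, 3, 4]  free=[FFFFF.......]
after append(c, 3) → b:[1], c:[0, 2, 3, 4, 5, 6, 7]  free=[FFFFFFFF....]
after unlink(c) → b:[1]  free=[.F..........]
after append(b, 3) → b:[1, 0, 2, 3]  free=[FFFF........]
after create(c) → b:[1, 0, 2, 3], c:[4]  free=[FFFFF.......]
after append(c, 2) → b:[1, 0, 2, 3], c:[4, 5, 6]  free=[FFFFFFF.....]

bitmap = FFFFFFF.....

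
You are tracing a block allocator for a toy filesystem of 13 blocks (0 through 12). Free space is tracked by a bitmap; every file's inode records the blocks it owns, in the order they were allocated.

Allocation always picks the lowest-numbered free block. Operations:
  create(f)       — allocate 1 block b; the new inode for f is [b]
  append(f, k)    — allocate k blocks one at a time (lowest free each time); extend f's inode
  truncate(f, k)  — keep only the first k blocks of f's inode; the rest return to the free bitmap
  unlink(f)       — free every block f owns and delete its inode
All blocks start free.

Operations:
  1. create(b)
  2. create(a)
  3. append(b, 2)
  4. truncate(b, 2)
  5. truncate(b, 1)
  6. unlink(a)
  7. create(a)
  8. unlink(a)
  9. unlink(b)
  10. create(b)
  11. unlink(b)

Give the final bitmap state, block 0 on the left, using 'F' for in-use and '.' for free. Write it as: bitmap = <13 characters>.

  1. create(b)  ⇒  F............  {b→[0]}
  2. create(a)  ⇒  FF...........  {a→[1]; b→[0]}
  3. append(b, 2)  ⇒  FFFF.........  {a→[1]; b→[0, 2, 3]}
  4. truncate(b, 2)  ⇒  FFF..........  {a→[1]; b→[0, 2]}
  5. truncate(b, 1)  ⇒  FF...........  {a→[1]; b→[0]}
  6. unlink(a)  ⇒  F............  {b→[0]}
  7. create(a)  ⇒  FF...........  {a→[1]; b→[0]}
  8. unlink(a)  ⇒  F............  {b→[0]}
  9. unlink(b)  ⇒  .............  {}
  10. create(b)  ⇒  F............  {b→[0]}
  11. unlink(b)  ⇒  .............  {}

bitmap = .............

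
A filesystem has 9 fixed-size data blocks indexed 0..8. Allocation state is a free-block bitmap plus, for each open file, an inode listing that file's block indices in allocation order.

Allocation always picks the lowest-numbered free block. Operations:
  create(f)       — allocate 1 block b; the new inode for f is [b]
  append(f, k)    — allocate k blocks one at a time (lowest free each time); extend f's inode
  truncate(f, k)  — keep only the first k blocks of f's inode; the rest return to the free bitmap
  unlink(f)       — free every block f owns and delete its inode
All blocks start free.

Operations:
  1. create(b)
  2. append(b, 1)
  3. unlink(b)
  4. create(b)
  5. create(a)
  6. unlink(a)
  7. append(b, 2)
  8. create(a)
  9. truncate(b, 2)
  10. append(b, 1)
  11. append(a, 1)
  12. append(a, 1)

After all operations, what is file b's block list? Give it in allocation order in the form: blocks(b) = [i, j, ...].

after create(b) → b:[0]  free=[F........]
after append(b, 1) → b:[0, 1]  free=[FF.......]
after unlink(b) →   free=[.........]
after create(b) → b:[0]  free=[F........]
after create(a) → a:[1], b:[0]  free=[FF.......]
after unlink(a) → b:[0]  free=[F........]
after append(b, 2) → b:[0, 1, 2]  free=[FFF......]
after create(a) → a:[3], b:[0, 1, 2]  free=[FFFF.....]
after truncate(b, 2) → a:[3], b:[0, 1]  free=[FF.F.....]
after append(b, 1) → a:[3], b:[0, 1, 2]  free=[FFFF.....]
after append(a, 1) → a:[3, 4], b:[0, 1, 2]  free=[FFFFF....]
after append(a, 1) → a:[3, 4, 5], b:[0, 1, 2]  free=[FFFFFF...]

blocks(b) = [0, 1, 2]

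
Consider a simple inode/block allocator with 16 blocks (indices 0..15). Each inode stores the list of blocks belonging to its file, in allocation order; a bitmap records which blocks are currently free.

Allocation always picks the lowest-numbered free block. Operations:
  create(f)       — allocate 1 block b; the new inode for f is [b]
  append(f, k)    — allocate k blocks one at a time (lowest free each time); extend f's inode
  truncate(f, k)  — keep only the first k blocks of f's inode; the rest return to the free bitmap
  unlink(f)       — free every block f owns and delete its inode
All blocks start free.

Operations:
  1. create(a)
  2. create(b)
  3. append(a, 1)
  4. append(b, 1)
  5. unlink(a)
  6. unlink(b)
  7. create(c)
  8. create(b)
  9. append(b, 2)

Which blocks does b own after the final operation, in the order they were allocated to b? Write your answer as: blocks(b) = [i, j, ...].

  1. create(a)  ⇒  F...............  {a→[0]}
  2. create(b)  ⇒  FF..............  {a→[0]; b→[1]}
  3. append(a, 1)  ⇒  FFF.............  {a→[0, 2]; b→[1]}
  4. append(b, 1)  ⇒  FFFF............  {a→[0, 2]; b→[1, 3]}
  5. unlink(a)  ⇒  .F.F............  {b→[1, 3]}
  6. unlink(b)  ⇒  ................  {}
  7. create(c)  ⇒  F...............  {c→[0]}
  8. create(b)  ⇒  FF..............  {b→[1]; c→[0]}
  9. append(b, 2)  ⇒  FFFF............  {b→[1, 2, 3]; c→[0]}

blocks(b) = [1, 2, 3]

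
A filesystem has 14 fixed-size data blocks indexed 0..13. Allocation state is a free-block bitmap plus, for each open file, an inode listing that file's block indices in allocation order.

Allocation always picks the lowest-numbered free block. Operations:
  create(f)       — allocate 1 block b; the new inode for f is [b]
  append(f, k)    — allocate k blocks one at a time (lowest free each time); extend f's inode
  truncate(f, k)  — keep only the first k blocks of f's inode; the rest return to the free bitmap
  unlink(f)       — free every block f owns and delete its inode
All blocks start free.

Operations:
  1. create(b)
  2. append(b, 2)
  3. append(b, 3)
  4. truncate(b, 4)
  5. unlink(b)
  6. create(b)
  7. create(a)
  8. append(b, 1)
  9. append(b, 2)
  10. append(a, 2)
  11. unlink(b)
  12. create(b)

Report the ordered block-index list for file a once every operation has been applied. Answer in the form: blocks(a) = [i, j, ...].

[1] create(b) — b=0 (map F.............)
[2] append(b, 2) — b=0,1,2 (map FFF...........)
[3] append(b, 3) — b=0,1,2,3,4,5 (map FFFFFF........)
[4] truncate(b, 4) — b=0,1,2,3 (map FFFF..........)
[5] unlink(b) —  (map ..............)
[6] create(b) — b=0 (map F.............)
[7] create(a) — a=1 b=0 (map FF............)
[8] append(b, 1) — a=1 b=0,2 (map FFF...........)
[9] append(b, 2) — a=1 b=0,2,3,4 (map FFFFF.........)
[10] append(a, 2) — a=1,5,6 b=0,2,3,4 (map FFFFFFF.......)
[11] unlink(b) — a=1,5,6 (map .F...FF.......)
[12] create(b) — a=1,5,6 b=0 (map FF...FF.......)

blocks(a) = [1, 5, 6]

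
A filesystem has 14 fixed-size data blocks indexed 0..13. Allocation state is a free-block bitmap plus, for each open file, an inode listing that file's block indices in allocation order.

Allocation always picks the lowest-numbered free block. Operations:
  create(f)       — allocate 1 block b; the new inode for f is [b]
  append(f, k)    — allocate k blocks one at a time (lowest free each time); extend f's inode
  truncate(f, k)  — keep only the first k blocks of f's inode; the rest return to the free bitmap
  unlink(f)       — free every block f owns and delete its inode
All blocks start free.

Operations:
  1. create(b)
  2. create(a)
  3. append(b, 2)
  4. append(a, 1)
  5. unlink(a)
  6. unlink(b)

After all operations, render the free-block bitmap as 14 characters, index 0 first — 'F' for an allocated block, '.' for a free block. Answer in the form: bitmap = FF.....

bitmap = ..............

create(b): bitmap=F............. | b=[0]
create(a): bitmap=FF............ | a=[1] b=[0]
append(b, 2): bitmap=FFFF.......... | a=[1] b=[0, 2, 3]
append(a, 1): bitmap=FFFFF......... | a=[1, 4] b=[0, 2, 3]
unlink(a): bitmap=F.FF.......... | b=[0, 2, 3]
unlink(b): bitmap=.............. | 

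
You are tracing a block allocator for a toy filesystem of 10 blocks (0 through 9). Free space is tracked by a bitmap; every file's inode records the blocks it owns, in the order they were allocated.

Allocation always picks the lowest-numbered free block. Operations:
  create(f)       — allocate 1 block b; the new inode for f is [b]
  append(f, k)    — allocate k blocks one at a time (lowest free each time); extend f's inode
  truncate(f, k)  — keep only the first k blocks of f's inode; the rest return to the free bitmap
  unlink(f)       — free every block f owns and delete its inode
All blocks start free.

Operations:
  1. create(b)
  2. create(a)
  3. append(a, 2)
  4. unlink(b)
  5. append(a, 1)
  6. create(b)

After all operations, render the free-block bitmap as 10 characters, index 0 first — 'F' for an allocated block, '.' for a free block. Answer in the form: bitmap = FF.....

bitmap = FFFFF.....

  1. create(b)  ⇒  F.........  {b→[0]}
  2. create(a)  ⇒  FF........  {a→[1]; b→[0]}
  3. append(a, 2)  ⇒  FFFF......  {a→[1, 2, 3]; b→[0]}
  4. unlink(b)  ⇒  .FFF......  {a→[1, 2, 3]}
  5. append(a, 1)  ⇒  FFFF......  {a→[1, 2, 3, 0]}
  6. create(b)  ⇒  FFFFF.....  {a→[1, 2, 3, 0]; b→[4]}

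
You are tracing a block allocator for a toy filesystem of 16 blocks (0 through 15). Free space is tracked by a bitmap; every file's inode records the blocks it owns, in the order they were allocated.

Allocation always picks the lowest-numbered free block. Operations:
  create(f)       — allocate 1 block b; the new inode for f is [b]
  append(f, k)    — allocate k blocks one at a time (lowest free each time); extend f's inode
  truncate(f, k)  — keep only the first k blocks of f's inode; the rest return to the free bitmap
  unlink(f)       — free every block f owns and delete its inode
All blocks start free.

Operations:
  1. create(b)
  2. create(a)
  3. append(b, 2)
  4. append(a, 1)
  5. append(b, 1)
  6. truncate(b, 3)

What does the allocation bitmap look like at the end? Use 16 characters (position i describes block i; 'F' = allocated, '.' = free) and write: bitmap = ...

bitmap = FFFFF...........

  1. create(b)  ⇒  F...............  {b→[0]}
  2. create(a)  ⇒  FF..............  {a→[1]; b→[0]}
  3. append(b, 2)  ⇒  FFFF............  {a→[1]; b→[0, 2, 3]}
  4. append(a, 1)  ⇒  FFFFF...........  {a→[1, 4]; b→[0, 2, 3]}
  5. append(b, 1)  ⇒  FFFFFF..........  {a→[1, 4]; b→[0, 2, 3, 5]}
  6. truncate(b, 3)  ⇒  FFFFF...........  {a→[1, 4]; b→[0, 2, 3]}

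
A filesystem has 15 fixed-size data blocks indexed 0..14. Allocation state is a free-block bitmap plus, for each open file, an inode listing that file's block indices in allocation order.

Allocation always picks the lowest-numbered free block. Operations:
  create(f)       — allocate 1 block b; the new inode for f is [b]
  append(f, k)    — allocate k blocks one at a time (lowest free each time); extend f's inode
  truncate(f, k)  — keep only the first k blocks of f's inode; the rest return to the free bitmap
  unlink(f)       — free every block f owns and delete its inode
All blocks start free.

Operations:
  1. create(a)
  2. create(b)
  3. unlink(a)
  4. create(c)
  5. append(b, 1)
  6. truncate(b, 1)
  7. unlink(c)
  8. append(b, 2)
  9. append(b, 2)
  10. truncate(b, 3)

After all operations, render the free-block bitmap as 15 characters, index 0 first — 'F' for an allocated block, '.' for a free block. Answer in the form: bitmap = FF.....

after create(a) → a:[0]  free=[F..............]
after create(b) → a:[0], b:[1]  free=[FF.............]
after unlink(a) → b:[1]  free=[.F.............]
after create(c) → b:[1], c:[0]  free=[FF.............]
after append(b, 1) → b:[1, 2], c:[0]  free=[FFF............]
after truncate(b, 1) → b:[1], c:[0]  free=[FF.............]
after unlink(c) → b:[1]  free=[.F.............]
after append(b, 2) → b:[1, 0, 2]  free=[FFF............]
after append(b, 2) → b:[1, 0, 2, 3, 4]  free=[FFFFF..........]
after truncate(b, 3) → b:[1, 0, 2]  free=[FFF............]

bitmap = FFF............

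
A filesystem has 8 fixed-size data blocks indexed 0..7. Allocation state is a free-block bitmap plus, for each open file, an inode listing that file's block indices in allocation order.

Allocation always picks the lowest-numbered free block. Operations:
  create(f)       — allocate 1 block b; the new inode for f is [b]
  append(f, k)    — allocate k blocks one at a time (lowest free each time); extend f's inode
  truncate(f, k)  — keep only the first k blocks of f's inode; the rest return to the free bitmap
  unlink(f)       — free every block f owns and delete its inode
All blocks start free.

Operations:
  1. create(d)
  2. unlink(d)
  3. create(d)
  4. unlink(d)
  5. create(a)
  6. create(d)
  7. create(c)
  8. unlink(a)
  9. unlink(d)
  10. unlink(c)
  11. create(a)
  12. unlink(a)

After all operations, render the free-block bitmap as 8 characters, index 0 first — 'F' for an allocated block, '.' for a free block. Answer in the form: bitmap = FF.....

bitmap = ........

  1. create(d)  ⇒  F.......  {d→[0]}
  2. unlink(d)  ⇒  ........  {}
  3. create(d)  ⇒  F.......  {d→[0]}
  4. unlink(d)  ⇒  ........  {}
  5. create(a)  ⇒  F.......  {a→[0]}
  6. create(d)  ⇒  FF......  {a→[0]; d→[1]}
  7. create(c)  ⇒  FFF.....  {a→[0]; c→[2]; d→[1]}
  8. unlink(a)  ⇒  .FF.....  {c→[2]; d→[1]}
  9. unlink(d)  ⇒  ..F.....  {c→[2]}
  10. unlink(c)  ⇒  ........  {}
  11. create(a)  ⇒  F.......  {a→[0]}
  12. unlink(a)  ⇒  ........  {}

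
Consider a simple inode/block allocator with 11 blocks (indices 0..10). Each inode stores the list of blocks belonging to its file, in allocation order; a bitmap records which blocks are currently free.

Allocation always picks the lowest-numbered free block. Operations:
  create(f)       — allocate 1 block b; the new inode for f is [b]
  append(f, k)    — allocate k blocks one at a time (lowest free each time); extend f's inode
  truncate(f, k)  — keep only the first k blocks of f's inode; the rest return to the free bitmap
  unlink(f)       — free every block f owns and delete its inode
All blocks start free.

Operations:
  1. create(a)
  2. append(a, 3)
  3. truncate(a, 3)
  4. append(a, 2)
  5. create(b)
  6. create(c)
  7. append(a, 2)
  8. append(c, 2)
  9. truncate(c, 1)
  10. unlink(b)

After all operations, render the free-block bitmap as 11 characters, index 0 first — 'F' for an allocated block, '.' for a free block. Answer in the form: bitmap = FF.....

[1] create(a) — a=0 (map F..........)
[2] append(a, 3) — a=0,1,2,3 (map FFFF.......)
[3] truncate(a, 3) — a=0,1,2 (map FFF........)
[4] append(a, 2) — a=0,1,2,3,4 (map FFFFF......)
[5] create(b) — a=0,1,2,3,4 b=5 (map FFFFFF.....)
[6] create(c) — a=0,1,2,3,4 b=5 c=6 (map FFFFFFF....)
[7] append(a, 2) — a=0,1,2,3,4,7,8 b=5 c=6 (map FFFFFFFFF..)
[8] append(c, 2) — a=0,1,2,3,4,7,8 b=5 c=6,9,10 (map FFFFFFFFFFF)
[9] truncate(c, 1) — a=0,1,2,3,4,7,8 b=5 c=6 (map FFFFFFFFF..)
[10] unlink(b) — a=0,1,2,3,4,7,8 c=6 (map FFFFF.FFF..)

bitmap = FFFFF.FFF..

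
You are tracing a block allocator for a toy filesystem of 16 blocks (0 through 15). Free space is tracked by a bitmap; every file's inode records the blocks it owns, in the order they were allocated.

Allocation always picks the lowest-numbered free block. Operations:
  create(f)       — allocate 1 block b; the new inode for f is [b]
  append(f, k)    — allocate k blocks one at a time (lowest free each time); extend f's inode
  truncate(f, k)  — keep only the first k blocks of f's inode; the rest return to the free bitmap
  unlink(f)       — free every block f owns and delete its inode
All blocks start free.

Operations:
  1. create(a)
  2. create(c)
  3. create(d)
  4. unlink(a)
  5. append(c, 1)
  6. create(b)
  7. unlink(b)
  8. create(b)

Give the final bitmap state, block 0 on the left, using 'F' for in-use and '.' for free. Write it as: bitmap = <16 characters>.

bitmap = FFFF............

  1. create(a)  ⇒  F...............  {a→[0]}
  2. create(c)  ⇒  FF..............  {a→[0]; c→[1]}
  3. create(d)  ⇒  FFF.............  {a→[0]; c→[1]; d→[2]}
  4. unlink(a)  ⇒  .FF.............  {c→[1]; d→[2]}
  5. append(c, 1)  ⇒  FFF.............  {c→[1, 0]; d→[2]}
  6. create(b)  ⇒  FFFF............  {b→[3]; c→[1, 0]; d→[2]}
  7. unlink(b)  ⇒  FFF.............  {c→[1, 0]; d→[2]}
  8. create(b)  ⇒  FFFF............  {b→[3]; c→[1, 0]; d→[2]}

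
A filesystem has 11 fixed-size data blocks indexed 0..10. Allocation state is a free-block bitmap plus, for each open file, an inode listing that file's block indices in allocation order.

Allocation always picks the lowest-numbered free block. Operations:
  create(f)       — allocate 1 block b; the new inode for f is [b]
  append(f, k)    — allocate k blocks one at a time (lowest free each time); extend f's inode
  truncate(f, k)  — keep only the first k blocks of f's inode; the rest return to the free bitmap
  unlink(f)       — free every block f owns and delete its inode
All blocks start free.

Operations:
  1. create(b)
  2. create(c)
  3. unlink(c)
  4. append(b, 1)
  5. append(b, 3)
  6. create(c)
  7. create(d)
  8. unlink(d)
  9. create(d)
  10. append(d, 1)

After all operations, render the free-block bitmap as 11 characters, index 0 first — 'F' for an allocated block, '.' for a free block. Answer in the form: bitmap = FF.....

[1] create(b) — b=0 (map F..........)
[2] create(c) — b=0 c=1 (map FF.........)
[3] unlink(c) — b=0 (map F..........)
[4] append(b, 1) — b=0,1 (map FF.........)
[5] append(b, 3) — b=0,1,2,3,4 (map FFFFF......)
[6] create(c) — b=0,1,2,3,4 c=5 (map FFFFFF.....)
[7] create(d) — b=0,1,2,3,4 c=5 d=6 (map FFFFFFF....)
[8] unlink(d) — b=0,1,2,3,4 c=5 (map FFFFFF.....)
[9] create(d) — b=0,1,2,3,4 c=5 d=6 (map FFFFFFF....)
[10] append(d, 1) — b=0,1,2,3,4 c=5 d=6,7 (map FFFFFFFF...)

bitmap = FFFFFFFF...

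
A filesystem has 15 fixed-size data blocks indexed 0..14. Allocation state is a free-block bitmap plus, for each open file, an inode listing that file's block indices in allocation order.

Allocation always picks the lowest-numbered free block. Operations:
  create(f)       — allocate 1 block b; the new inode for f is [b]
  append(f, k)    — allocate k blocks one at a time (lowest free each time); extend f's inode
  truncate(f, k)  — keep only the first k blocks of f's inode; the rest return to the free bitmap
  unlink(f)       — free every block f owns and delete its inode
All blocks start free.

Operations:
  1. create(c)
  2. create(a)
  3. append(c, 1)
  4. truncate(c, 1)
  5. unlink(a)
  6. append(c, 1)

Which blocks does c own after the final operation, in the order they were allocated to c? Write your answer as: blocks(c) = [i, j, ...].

[1] create(c) — c=0 (map F..............)
[2] create(a) — a=1 c=0 (map FF.............)
[3] append(c, 1) — a=1 c=0,2 (map FFF............)
[4] truncate(c, 1) — a=1 c=0 (map FF.............)
[5] unlink(a) — c=0 (map F..............)
[6] append(c, 1) — c=0,1 (map FF.............)

blocks(c) = [0, 1]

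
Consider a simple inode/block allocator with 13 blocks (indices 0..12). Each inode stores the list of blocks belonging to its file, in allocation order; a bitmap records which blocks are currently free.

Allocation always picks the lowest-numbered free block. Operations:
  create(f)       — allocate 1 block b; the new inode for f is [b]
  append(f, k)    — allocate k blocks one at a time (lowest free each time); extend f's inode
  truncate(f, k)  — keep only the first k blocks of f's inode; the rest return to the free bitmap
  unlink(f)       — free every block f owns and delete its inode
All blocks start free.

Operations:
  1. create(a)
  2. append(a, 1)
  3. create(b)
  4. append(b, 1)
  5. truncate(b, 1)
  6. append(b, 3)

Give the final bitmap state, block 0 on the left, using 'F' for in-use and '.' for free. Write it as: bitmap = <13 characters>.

bitmap = FFFFFF.......

create(a): bitmap=F............ | a=[0]
append(a, 1): bitmap=FF........... | a=[0, 1]
create(b): bitmap=FFF.......... | a=[0, 1] b=[2]
append(b, 1): bitmap=FFFF......... | a=[0, 1] b=[2, 3]
truncate(b, 1): bitmap=FFF.......... | a=[0, 1] b=[2]
append(b, 3): bitmap=FFFFFF....... | a=[0, 1] b=[2, 3, 4, 5]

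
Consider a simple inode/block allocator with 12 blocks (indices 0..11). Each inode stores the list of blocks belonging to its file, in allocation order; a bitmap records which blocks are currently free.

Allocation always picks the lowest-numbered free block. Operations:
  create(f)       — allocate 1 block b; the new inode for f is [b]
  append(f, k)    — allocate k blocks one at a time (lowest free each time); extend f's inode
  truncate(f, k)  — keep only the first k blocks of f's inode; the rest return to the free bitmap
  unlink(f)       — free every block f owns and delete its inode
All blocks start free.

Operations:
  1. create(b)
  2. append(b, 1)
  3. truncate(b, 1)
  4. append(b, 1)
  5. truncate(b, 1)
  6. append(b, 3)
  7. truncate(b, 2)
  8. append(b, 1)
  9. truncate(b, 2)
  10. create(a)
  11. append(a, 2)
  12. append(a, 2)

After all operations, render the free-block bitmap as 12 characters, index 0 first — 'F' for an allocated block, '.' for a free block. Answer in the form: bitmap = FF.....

after create(b) → b:[0]  free=[F...........]
after append(b, 1) → b:[0, 1]  free=[FF..........]
after truncate(b, 1) → b:[0]  free=[F...........]
after append(b, 1) → b:[0, 1]  free=[FF..........]
after truncate(b, 1) → b:[0]  free=[F...........]
after append(b, 3) → b:[0, 1, 2, 3]  free=[FFFF........]
after truncate(b, 2) → b:[0, 1]  free=[FF..........]
after append(b, 1) → b:[0, 1, 2]  free=[FFF.........]
after truncate(b, 2) → b:[0, 1]  free=[FF..........]
after create(a) → a:[2], b:[0, 1]  free=[FFF.........]
after append(a, 2) → a:[2, 3, 4], b:[0, 1]  free=[FFFFF.......]
after append(a, 2) → a:[2, 3, 4, 5, 6], b:[0, 1]  free=[FFFFFFF.....]

bitmap = FFFFFFF.....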